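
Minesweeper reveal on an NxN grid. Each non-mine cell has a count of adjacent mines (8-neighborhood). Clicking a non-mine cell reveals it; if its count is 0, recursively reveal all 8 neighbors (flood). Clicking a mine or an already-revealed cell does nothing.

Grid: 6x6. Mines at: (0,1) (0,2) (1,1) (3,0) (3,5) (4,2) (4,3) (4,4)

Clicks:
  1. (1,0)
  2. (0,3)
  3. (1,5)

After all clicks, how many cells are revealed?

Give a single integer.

Click 1 (1,0) count=2: revealed 1 new [(1,0)] -> total=1
Click 2 (0,3) count=1: revealed 1 new [(0,3)] -> total=2
Click 3 (1,5) count=0: revealed 13 new [(0,4) (0,5) (1,2) (1,3) (1,4) (1,5) (2,2) (2,3) (2,4) (2,5) (3,2) (3,3) (3,4)] -> total=15

Answer: 15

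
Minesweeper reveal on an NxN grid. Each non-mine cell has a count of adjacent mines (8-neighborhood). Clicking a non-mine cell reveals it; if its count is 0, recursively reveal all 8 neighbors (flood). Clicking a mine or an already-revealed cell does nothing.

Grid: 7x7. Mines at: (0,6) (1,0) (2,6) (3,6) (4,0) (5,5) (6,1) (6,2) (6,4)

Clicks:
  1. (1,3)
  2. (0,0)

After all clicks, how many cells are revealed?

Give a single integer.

Click 1 (1,3) count=0: revealed 29 new [(0,1) (0,2) (0,3) (0,4) (0,5) (1,1) (1,2) (1,3) (1,4) (1,5) (2,1) (2,2) (2,3) (2,4) (2,5) (3,1) (3,2) (3,3) (3,4) (3,5) (4,1) (4,2) (4,3) (4,4) (4,5) (5,1) (5,2) (5,3) (5,4)] -> total=29
Click 2 (0,0) count=1: revealed 1 new [(0,0)] -> total=30

Answer: 30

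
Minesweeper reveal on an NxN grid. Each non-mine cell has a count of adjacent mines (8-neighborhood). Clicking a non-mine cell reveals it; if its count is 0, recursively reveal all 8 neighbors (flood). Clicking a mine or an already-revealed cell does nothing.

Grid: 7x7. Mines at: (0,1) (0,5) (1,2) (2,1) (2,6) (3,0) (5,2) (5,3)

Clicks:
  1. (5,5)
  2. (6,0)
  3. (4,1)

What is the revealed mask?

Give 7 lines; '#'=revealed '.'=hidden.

Click 1 (5,5) count=0: revealed 23 new [(1,3) (1,4) (1,5) (2,2) (2,3) (2,4) (2,5) (3,2) (3,3) (3,4) (3,5) (3,6) (4,2) (4,3) (4,4) (4,5) (4,6) (5,4) (5,5) (5,6) (6,4) (6,5) (6,6)] -> total=23
Click 2 (6,0) count=0: revealed 6 new [(4,0) (4,1) (5,0) (5,1) (6,0) (6,1)] -> total=29
Click 3 (4,1) count=2: revealed 0 new [(none)] -> total=29

Answer: .......
...###.
..####.
..#####
#######
##..###
##..###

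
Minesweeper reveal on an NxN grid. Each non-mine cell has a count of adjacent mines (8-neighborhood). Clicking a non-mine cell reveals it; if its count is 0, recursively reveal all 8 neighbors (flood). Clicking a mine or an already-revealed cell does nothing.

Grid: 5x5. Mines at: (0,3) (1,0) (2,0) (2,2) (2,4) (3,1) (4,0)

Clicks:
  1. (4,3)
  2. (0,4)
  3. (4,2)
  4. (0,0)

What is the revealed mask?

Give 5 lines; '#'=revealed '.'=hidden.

Click 1 (4,3) count=0: revealed 6 new [(3,2) (3,3) (3,4) (4,2) (4,3) (4,4)] -> total=6
Click 2 (0,4) count=1: revealed 1 new [(0,4)] -> total=7
Click 3 (4,2) count=1: revealed 0 new [(none)] -> total=7
Click 4 (0,0) count=1: revealed 1 new [(0,0)] -> total=8

Answer: #...#
.....
.....
..###
..###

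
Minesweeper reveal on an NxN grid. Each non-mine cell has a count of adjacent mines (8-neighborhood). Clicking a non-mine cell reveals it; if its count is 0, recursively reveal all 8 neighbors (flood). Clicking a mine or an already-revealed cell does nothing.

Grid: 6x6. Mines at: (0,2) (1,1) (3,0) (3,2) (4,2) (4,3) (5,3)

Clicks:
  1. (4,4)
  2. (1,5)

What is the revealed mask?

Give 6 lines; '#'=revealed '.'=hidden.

Click 1 (4,4) count=2: revealed 1 new [(4,4)] -> total=1
Click 2 (1,5) count=0: revealed 15 new [(0,3) (0,4) (0,5) (1,3) (1,4) (1,5) (2,3) (2,4) (2,5) (3,3) (3,4) (3,5) (4,5) (5,4) (5,5)] -> total=16

Answer: ...###
...###
...###
...###
....##
....##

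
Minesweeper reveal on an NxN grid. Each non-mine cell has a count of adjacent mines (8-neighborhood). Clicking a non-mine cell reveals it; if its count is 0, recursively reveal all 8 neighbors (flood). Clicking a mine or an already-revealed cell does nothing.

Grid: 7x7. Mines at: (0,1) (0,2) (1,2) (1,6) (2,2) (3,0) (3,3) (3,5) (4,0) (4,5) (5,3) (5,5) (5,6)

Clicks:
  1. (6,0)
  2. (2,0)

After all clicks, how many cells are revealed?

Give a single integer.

Click 1 (6,0) count=0: revealed 6 new [(5,0) (5,1) (5,2) (6,0) (6,1) (6,2)] -> total=6
Click 2 (2,0) count=1: revealed 1 new [(2,0)] -> total=7

Answer: 7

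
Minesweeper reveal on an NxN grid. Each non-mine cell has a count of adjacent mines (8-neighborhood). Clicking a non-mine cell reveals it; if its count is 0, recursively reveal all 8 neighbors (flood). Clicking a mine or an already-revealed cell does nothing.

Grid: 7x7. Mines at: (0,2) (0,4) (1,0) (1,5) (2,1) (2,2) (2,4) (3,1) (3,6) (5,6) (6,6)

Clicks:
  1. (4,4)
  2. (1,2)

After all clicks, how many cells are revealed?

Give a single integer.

Answer: 23

Derivation:
Click 1 (4,4) count=0: revealed 22 new [(3,2) (3,3) (3,4) (3,5) (4,0) (4,1) (4,2) (4,3) (4,4) (4,5) (5,0) (5,1) (5,2) (5,3) (5,4) (5,5) (6,0) (6,1) (6,2) (6,3) (6,4) (6,5)] -> total=22
Click 2 (1,2) count=3: revealed 1 new [(1,2)] -> total=23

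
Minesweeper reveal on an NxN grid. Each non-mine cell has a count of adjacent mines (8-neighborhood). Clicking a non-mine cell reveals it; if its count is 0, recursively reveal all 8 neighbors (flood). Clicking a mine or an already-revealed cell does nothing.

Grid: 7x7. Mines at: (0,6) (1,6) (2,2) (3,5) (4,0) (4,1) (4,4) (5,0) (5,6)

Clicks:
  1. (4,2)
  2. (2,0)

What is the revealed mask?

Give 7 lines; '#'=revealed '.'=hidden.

Click 1 (4,2) count=1: revealed 1 new [(4,2)] -> total=1
Click 2 (2,0) count=0: revealed 19 new [(0,0) (0,1) (0,2) (0,3) (0,4) (0,5) (1,0) (1,1) (1,2) (1,3) (1,4) (1,5) (2,0) (2,1) (2,3) (2,4) (2,5) (3,0) (3,1)] -> total=20

Answer: ######.
######.
##.###.
##.....
..#....
.......
.......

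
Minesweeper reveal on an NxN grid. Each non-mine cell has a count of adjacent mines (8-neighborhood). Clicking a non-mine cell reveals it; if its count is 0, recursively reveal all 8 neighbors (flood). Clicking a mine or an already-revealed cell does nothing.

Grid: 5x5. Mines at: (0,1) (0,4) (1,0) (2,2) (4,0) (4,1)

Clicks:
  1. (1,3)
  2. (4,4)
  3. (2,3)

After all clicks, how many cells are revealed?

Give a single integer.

Click 1 (1,3) count=2: revealed 1 new [(1,3)] -> total=1
Click 2 (4,4) count=0: revealed 9 new [(1,4) (2,3) (2,4) (3,2) (3,3) (3,4) (4,2) (4,3) (4,4)] -> total=10
Click 3 (2,3) count=1: revealed 0 new [(none)] -> total=10

Answer: 10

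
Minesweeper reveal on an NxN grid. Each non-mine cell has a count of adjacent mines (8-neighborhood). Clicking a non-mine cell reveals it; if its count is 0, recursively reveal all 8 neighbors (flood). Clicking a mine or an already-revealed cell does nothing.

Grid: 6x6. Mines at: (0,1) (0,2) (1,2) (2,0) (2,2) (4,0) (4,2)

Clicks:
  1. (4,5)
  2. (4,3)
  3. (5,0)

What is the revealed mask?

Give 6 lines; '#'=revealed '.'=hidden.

Click 1 (4,5) count=0: revealed 18 new [(0,3) (0,4) (0,5) (1,3) (1,4) (1,5) (2,3) (2,4) (2,5) (3,3) (3,4) (3,5) (4,3) (4,4) (4,5) (5,3) (5,4) (5,5)] -> total=18
Click 2 (4,3) count=1: revealed 0 new [(none)] -> total=18
Click 3 (5,0) count=1: revealed 1 new [(5,0)] -> total=19

Answer: ...###
...###
...###
...###
...###
#..###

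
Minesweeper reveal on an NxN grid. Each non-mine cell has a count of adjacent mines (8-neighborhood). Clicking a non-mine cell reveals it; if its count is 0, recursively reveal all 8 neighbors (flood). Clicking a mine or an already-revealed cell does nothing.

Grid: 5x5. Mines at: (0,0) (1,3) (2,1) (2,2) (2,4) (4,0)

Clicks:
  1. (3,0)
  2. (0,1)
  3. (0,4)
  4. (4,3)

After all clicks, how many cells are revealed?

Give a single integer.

Answer: 11

Derivation:
Click 1 (3,0) count=2: revealed 1 new [(3,0)] -> total=1
Click 2 (0,1) count=1: revealed 1 new [(0,1)] -> total=2
Click 3 (0,4) count=1: revealed 1 new [(0,4)] -> total=3
Click 4 (4,3) count=0: revealed 8 new [(3,1) (3,2) (3,3) (3,4) (4,1) (4,2) (4,3) (4,4)] -> total=11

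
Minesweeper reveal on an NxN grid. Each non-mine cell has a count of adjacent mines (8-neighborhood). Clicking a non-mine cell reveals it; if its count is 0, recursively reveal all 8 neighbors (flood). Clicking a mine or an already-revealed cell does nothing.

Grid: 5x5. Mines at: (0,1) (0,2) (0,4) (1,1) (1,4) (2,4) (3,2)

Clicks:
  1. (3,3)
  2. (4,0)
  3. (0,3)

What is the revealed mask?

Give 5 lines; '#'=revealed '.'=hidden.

Answer: ...#.
.....
##...
##.#.
##...

Derivation:
Click 1 (3,3) count=2: revealed 1 new [(3,3)] -> total=1
Click 2 (4,0) count=0: revealed 6 new [(2,0) (2,1) (3,0) (3,1) (4,0) (4,1)] -> total=7
Click 3 (0,3) count=3: revealed 1 new [(0,3)] -> total=8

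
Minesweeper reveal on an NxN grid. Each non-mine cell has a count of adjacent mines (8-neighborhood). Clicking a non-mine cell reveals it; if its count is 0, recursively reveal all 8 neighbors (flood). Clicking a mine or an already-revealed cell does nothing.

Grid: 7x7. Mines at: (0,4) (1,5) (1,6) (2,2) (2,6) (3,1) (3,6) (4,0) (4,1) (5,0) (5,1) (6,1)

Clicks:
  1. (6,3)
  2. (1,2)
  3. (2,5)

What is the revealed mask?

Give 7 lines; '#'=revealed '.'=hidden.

Click 1 (6,3) count=0: revealed 22 new [(2,3) (2,4) (2,5) (3,2) (3,3) (3,4) (3,5) (4,2) (4,3) (4,4) (4,5) (4,6) (5,2) (5,3) (5,4) (5,5) (5,6) (6,2) (6,3) (6,4) (6,5) (6,6)] -> total=22
Click 2 (1,2) count=1: revealed 1 new [(1,2)] -> total=23
Click 3 (2,5) count=4: revealed 0 new [(none)] -> total=23

Answer: .......
..#....
...###.
..####.
..#####
..#####
..#####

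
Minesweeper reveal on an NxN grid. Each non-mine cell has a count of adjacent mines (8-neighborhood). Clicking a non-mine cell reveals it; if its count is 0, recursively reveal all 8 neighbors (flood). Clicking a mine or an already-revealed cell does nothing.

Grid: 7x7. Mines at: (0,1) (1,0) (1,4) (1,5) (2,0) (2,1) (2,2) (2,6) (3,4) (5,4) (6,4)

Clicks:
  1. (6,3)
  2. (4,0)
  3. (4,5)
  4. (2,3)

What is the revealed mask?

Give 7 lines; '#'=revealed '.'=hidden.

Click 1 (6,3) count=2: revealed 1 new [(6,3)] -> total=1
Click 2 (4,0) count=0: revealed 15 new [(3,0) (3,1) (3,2) (3,3) (4,0) (4,1) (4,2) (4,3) (5,0) (5,1) (5,2) (5,3) (6,0) (6,1) (6,2)] -> total=16
Click 3 (4,5) count=2: revealed 1 new [(4,5)] -> total=17
Click 4 (2,3) count=3: revealed 1 new [(2,3)] -> total=18

Answer: .......
.......
...#...
####...
####.#.
####...
####...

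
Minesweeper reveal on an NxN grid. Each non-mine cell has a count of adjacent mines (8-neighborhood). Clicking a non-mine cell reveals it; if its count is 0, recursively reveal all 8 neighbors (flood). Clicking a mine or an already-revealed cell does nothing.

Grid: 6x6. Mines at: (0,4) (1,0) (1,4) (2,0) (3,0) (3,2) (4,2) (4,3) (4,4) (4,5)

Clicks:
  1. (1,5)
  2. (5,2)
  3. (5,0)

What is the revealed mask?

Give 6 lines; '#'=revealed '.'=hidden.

Answer: ......
.....#
......
......
##....
###...

Derivation:
Click 1 (1,5) count=2: revealed 1 new [(1,5)] -> total=1
Click 2 (5,2) count=2: revealed 1 new [(5,2)] -> total=2
Click 3 (5,0) count=0: revealed 4 new [(4,0) (4,1) (5,0) (5,1)] -> total=6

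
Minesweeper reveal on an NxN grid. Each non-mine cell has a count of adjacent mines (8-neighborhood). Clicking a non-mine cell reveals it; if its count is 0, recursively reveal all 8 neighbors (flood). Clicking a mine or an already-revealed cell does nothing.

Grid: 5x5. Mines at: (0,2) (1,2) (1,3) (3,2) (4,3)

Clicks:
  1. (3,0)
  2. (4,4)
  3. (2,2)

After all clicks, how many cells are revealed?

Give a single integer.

Answer: 12

Derivation:
Click 1 (3,0) count=0: revealed 10 new [(0,0) (0,1) (1,0) (1,1) (2,0) (2,1) (3,0) (3,1) (4,0) (4,1)] -> total=10
Click 2 (4,4) count=1: revealed 1 new [(4,4)] -> total=11
Click 3 (2,2) count=3: revealed 1 new [(2,2)] -> total=12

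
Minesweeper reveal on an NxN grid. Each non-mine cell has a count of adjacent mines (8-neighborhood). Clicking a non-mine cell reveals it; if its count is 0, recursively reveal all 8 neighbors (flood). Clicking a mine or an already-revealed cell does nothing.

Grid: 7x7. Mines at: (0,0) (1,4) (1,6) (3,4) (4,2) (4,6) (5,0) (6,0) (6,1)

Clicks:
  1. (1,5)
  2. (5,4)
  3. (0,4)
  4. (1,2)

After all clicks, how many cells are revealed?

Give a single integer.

Answer: 32

Derivation:
Click 1 (1,5) count=2: revealed 1 new [(1,5)] -> total=1
Click 2 (5,4) count=0: revealed 13 new [(4,3) (4,4) (4,5) (5,2) (5,3) (5,4) (5,5) (5,6) (6,2) (6,3) (6,4) (6,5) (6,6)] -> total=14
Click 3 (0,4) count=1: revealed 1 new [(0,4)] -> total=15
Click 4 (1,2) count=0: revealed 17 new [(0,1) (0,2) (0,3) (1,0) (1,1) (1,2) (1,3) (2,0) (2,1) (2,2) (2,3) (3,0) (3,1) (3,2) (3,3) (4,0) (4,1)] -> total=32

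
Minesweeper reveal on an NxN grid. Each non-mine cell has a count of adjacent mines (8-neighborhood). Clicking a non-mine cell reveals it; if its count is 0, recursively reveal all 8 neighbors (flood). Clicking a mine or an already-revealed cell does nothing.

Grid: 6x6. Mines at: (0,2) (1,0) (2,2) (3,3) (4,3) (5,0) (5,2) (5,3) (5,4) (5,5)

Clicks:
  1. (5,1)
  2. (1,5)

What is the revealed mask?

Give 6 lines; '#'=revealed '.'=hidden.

Answer: ...###
...###
...###
....##
....##
.#....

Derivation:
Click 1 (5,1) count=2: revealed 1 new [(5,1)] -> total=1
Click 2 (1,5) count=0: revealed 13 new [(0,3) (0,4) (0,5) (1,3) (1,4) (1,5) (2,3) (2,4) (2,5) (3,4) (3,5) (4,4) (4,5)] -> total=14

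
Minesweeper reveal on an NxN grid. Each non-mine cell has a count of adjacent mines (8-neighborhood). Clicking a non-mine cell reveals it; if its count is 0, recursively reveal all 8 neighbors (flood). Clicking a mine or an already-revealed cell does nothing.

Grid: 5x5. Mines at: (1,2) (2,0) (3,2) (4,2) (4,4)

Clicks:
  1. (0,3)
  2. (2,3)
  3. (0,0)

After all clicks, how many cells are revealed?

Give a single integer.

Answer: 6

Derivation:
Click 1 (0,3) count=1: revealed 1 new [(0,3)] -> total=1
Click 2 (2,3) count=2: revealed 1 new [(2,3)] -> total=2
Click 3 (0,0) count=0: revealed 4 new [(0,0) (0,1) (1,0) (1,1)] -> total=6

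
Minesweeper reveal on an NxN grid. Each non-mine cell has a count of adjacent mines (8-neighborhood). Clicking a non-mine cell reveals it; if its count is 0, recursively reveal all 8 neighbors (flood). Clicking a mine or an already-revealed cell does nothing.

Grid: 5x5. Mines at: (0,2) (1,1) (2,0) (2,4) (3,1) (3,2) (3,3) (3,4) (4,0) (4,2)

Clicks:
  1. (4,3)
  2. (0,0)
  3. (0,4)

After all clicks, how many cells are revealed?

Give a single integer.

Click 1 (4,3) count=4: revealed 1 new [(4,3)] -> total=1
Click 2 (0,0) count=1: revealed 1 new [(0,0)] -> total=2
Click 3 (0,4) count=0: revealed 4 new [(0,3) (0,4) (1,3) (1,4)] -> total=6

Answer: 6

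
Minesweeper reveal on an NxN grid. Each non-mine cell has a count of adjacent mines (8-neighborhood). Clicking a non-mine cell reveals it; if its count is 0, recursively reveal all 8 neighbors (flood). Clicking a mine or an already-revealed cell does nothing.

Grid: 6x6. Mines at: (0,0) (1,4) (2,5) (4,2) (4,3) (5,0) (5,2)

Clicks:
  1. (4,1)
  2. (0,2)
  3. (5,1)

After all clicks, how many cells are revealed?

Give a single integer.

Answer: 18

Derivation:
Click 1 (4,1) count=3: revealed 1 new [(4,1)] -> total=1
Click 2 (0,2) count=0: revealed 16 new [(0,1) (0,2) (0,3) (1,0) (1,1) (1,2) (1,3) (2,0) (2,1) (2,2) (2,3) (3,0) (3,1) (3,2) (3,3) (4,0)] -> total=17
Click 3 (5,1) count=3: revealed 1 new [(5,1)] -> total=18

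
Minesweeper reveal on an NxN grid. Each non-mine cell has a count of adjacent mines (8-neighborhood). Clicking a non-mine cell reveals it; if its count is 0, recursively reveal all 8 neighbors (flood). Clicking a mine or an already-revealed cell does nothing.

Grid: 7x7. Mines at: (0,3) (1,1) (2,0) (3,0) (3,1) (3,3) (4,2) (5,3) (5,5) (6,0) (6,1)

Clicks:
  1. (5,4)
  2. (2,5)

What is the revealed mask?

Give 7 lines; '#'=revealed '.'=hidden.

Click 1 (5,4) count=2: revealed 1 new [(5,4)] -> total=1
Click 2 (2,5) count=0: revealed 15 new [(0,4) (0,5) (0,6) (1,4) (1,5) (1,6) (2,4) (2,5) (2,6) (3,4) (3,5) (3,6) (4,4) (4,5) (4,6)] -> total=16

Answer: ....###
....###
....###
....###
....###
....#..
.......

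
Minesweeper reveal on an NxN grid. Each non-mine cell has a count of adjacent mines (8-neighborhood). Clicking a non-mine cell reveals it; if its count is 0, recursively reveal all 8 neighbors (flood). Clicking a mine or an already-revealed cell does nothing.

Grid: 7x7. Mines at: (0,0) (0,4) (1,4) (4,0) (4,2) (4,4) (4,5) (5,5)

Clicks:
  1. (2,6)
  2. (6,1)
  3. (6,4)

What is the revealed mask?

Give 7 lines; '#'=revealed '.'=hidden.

Answer: .....##
.....##
.....##
.....##
.......
#####..
#####..

Derivation:
Click 1 (2,6) count=0: revealed 8 new [(0,5) (0,6) (1,5) (1,6) (2,5) (2,6) (3,5) (3,6)] -> total=8
Click 2 (6,1) count=0: revealed 10 new [(5,0) (5,1) (5,2) (5,3) (5,4) (6,0) (6,1) (6,2) (6,3) (6,4)] -> total=18
Click 3 (6,4) count=1: revealed 0 new [(none)] -> total=18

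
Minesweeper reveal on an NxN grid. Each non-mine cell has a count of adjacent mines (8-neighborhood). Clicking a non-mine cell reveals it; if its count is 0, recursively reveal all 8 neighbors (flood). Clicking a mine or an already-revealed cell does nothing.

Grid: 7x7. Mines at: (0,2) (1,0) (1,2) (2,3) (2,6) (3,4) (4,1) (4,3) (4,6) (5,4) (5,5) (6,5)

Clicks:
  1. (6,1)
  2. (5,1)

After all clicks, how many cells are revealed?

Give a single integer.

Click 1 (6,1) count=0: revealed 8 new [(5,0) (5,1) (5,2) (5,3) (6,0) (6,1) (6,2) (6,3)] -> total=8
Click 2 (5,1) count=1: revealed 0 new [(none)] -> total=8

Answer: 8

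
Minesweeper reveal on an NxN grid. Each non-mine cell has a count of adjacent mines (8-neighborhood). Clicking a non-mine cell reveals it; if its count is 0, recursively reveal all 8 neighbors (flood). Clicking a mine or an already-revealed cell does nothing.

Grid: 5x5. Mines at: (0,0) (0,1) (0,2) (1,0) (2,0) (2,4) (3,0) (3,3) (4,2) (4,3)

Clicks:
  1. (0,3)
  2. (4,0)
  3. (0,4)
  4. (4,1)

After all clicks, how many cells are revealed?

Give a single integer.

Click 1 (0,3) count=1: revealed 1 new [(0,3)] -> total=1
Click 2 (4,0) count=1: revealed 1 new [(4,0)] -> total=2
Click 3 (0,4) count=0: revealed 3 new [(0,4) (1,3) (1,4)] -> total=5
Click 4 (4,1) count=2: revealed 1 new [(4,1)] -> total=6

Answer: 6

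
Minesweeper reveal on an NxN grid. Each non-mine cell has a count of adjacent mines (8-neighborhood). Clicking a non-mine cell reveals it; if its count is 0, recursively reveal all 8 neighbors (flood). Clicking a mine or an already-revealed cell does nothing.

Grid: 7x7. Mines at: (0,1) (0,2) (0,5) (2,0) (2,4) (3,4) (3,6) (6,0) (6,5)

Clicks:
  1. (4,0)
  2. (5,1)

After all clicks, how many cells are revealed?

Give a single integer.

Answer: 24

Derivation:
Click 1 (4,0) count=0: revealed 24 new [(1,1) (1,2) (1,3) (2,1) (2,2) (2,3) (3,0) (3,1) (3,2) (3,3) (4,0) (4,1) (4,2) (4,3) (4,4) (5,0) (5,1) (5,2) (5,3) (5,4) (6,1) (6,2) (6,3) (6,4)] -> total=24
Click 2 (5,1) count=1: revealed 0 new [(none)] -> total=24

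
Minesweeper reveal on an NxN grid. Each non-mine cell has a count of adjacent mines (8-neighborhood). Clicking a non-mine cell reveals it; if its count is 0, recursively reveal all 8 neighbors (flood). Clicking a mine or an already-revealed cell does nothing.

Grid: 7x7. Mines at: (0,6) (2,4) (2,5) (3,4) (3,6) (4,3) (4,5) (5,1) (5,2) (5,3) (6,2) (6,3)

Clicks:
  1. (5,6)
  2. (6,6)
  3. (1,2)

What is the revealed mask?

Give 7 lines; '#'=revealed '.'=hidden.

Click 1 (5,6) count=1: revealed 1 new [(5,6)] -> total=1
Click 2 (6,6) count=0: revealed 5 new [(5,4) (5,5) (6,4) (6,5) (6,6)] -> total=6
Click 3 (1,2) count=0: revealed 23 new [(0,0) (0,1) (0,2) (0,3) (0,4) (0,5) (1,0) (1,1) (1,2) (1,3) (1,4) (1,5) (2,0) (2,1) (2,2) (2,3) (3,0) (3,1) (3,2) (3,3) (4,0) (4,1) (4,2)] -> total=29

Answer: ######.
######.
####...
####...
###....
....###
....###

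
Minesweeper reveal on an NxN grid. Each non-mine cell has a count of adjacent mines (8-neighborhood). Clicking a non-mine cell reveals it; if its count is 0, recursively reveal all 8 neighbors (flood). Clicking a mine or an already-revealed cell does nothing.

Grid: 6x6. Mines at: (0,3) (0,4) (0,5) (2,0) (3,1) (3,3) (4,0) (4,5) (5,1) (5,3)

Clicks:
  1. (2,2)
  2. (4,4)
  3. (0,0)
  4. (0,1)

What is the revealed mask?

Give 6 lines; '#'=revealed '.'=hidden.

Answer: ###...
###...
..#...
......
....#.
......

Derivation:
Click 1 (2,2) count=2: revealed 1 new [(2,2)] -> total=1
Click 2 (4,4) count=3: revealed 1 new [(4,4)] -> total=2
Click 3 (0,0) count=0: revealed 6 new [(0,0) (0,1) (0,2) (1,0) (1,1) (1,2)] -> total=8
Click 4 (0,1) count=0: revealed 0 new [(none)] -> total=8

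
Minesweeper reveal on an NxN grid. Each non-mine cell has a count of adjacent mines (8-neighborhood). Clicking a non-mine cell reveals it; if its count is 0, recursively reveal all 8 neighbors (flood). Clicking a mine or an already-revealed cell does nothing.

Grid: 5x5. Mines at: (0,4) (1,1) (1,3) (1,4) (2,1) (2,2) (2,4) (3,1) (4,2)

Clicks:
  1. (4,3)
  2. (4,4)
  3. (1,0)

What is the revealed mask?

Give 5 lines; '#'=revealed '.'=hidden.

Click 1 (4,3) count=1: revealed 1 new [(4,3)] -> total=1
Click 2 (4,4) count=0: revealed 3 new [(3,3) (3,4) (4,4)] -> total=4
Click 3 (1,0) count=2: revealed 1 new [(1,0)] -> total=5

Answer: .....
#....
.....
...##
...##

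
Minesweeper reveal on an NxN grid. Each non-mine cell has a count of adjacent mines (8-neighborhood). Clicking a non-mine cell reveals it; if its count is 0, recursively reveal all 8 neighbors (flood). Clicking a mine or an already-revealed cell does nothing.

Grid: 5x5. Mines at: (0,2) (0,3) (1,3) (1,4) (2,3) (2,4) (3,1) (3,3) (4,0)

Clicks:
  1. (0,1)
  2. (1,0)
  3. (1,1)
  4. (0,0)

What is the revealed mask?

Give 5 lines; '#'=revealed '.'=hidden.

Answer: ##...
##...
##...
.....
.....

Derivation:
Click 1 (0,1) count=1: revealed 1 new [(0,1)] -> total=1
Click 2 (1,0) count=0: revealed 5 new [(0,0) (1,0) (1,1) (2,0) (2,1)] -> total=6
Click 3 (1,1) count=1: revealed 0 new [(none)] -> total=6
Click 4 (0,0) count=0: revealed 0 new [(none)] -> total=6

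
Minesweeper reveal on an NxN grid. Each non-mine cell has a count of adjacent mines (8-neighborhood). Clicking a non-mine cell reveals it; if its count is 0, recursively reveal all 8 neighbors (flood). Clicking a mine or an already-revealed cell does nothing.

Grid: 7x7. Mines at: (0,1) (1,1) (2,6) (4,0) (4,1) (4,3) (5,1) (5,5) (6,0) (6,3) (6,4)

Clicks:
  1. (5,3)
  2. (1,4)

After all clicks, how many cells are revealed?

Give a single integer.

Answer: 19

Derivation:
Click 1 (5,3) count=3: revealed 1 new [(5,3)] -> total=1
Click 2 (1,4) count=0: revealed 18 new [(0,2) (0,3) (0,4) (0,5) (0,6) (1,2) (1,3) (1,4) (1,5) (1,6) (2,2) (2,3) (2,4) (2,5) (3,2) (3,3) (3,4) (3,5)] -> total=19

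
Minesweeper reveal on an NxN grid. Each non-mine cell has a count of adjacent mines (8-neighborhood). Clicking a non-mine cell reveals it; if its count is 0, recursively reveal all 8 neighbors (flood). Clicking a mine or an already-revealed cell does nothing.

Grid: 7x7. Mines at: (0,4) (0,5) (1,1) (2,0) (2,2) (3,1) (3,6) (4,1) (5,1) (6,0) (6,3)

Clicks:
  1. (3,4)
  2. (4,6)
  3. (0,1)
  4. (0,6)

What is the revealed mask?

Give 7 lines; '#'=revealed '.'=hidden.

Answer: .#....#
...###.
...###.
..####.
..#####
..#####
....###

Derivation:
Click 1 (3,4) count=0: revealed 23 new [(1,3) (1,4) (1,5) (2,3) (2,4) (2,5) (3,2) (3,3) (3,4) (3,5) (4,2) (4,3) (4,4) (4,5) (4,6) (5,2) (5,3) (5,4) (5,5) (5,6) (6,4) (6,5) (6,6)] -> total=23
Click 2 (4,6) count=1: revealed 0 new [(none)] -> total=23
Click 3 (0,1) count=1: revealed 1 new [(0,1)] -> total=24
Click 4 (0,6) count=1: revealed 1 new [(0,6)] -> total=25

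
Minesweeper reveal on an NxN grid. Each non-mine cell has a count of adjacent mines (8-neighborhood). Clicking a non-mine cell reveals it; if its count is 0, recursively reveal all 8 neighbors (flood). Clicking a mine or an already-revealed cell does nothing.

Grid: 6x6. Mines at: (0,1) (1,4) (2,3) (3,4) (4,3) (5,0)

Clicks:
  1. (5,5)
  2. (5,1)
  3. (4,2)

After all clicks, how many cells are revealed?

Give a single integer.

Click 1 (5,5) count=0: revealed 4 new [(4,4) (4,5) (5,4) (5,5)] -> total=4
Click 2 (5,1) count=1: revealed 1 new [(5,1)] -> total=5
Click 3 (4,2) count=1: revealed 1 new [(4,2)] -> total=6

Answer: 6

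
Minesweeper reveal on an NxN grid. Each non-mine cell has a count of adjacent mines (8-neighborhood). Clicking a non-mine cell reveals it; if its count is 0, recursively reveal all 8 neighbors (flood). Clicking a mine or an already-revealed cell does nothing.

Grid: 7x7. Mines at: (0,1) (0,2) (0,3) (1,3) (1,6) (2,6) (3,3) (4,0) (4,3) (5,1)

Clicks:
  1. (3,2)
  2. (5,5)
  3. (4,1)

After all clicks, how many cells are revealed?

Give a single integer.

Click 1 (3,2) count=2: revealed 1 new [(3,2)] -> total=1
Click 2 (5,5) count=0: revealed 16 new [(3,4) (3,5) (3,6) (4,4) (4,5) (4,6) (5,2) (5,3) (5,4) (5,5) (5,6) (6,2) (6,3) (6,4) (6,5) (6,6)] -> total=17
Click 3 (4,1) count=2: revealed 1 new [(4,1)] -> total=18

Answer: 18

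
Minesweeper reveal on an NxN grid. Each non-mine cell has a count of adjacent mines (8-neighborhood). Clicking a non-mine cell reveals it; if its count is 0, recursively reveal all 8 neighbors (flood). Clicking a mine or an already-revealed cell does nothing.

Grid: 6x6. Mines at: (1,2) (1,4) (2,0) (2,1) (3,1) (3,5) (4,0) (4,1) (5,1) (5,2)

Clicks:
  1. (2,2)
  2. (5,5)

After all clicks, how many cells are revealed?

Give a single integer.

Answer: 7

Derivation:
Click 1 (2,2) count=3: revealed 1 new [(2,2)] -> total=1
Click 2 (5,5) count=0: revealed 6 new [(4,3) (4,4) (4,5) (5,3) (5,4) (5,5)] -> total=7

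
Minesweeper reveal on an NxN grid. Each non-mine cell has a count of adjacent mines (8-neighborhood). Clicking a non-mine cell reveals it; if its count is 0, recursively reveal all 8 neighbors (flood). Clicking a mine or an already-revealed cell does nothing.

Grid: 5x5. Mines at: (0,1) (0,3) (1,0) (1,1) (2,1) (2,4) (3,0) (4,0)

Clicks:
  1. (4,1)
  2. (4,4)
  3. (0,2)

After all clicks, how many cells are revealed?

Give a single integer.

Answer: 9

Derivation:
Click 1 (4,1) count=2: revealed 1 new [(4,1)] -> total=1
Click 2 (4,4) count=0: revealed 7 new [(3,1) (3,2) (3,3) (3,4) (4,2) (4,3) (4,4)] -> total=8
Click 3 (0,2) count=3: revealed 1 new [(0,2)] -> total=9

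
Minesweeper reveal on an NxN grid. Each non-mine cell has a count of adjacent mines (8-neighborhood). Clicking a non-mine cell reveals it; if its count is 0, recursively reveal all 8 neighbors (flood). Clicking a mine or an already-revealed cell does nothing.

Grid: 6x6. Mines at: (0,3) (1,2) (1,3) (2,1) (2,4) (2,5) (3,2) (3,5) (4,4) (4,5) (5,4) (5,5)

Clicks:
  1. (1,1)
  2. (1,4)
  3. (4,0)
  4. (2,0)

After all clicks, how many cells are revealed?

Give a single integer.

Answer: 13

Derivation:
Click 1 (1,1) count=2: revealed 1 new [(1,1)] -> total=1
Click 2 (1,4) count=4: revealed 1 new [(1,4)] -> total=2
Click 3 (4,0) count=0: revealed 10 new [(3,0) (3,1) (4,0) (4,1) (4,2) (4,3) (5,0) (5,1) (5,2) (5,3)] -> total=12
Click 4 (2,0) count=1: revealed 1 new [(2,0)] -> total=13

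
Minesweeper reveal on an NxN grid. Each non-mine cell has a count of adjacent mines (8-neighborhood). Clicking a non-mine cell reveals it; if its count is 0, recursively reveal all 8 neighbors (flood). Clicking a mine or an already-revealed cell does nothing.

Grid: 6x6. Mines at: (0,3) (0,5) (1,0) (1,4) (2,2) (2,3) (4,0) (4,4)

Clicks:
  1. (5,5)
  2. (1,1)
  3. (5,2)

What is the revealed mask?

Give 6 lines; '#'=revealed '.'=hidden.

Click 1 (5,5) count=1: revealed 1 new [(5,5)] -> total=1
Click 2 (1,1) count=2: revealed 1 new [(1,1)] -> total=2
Click 3 (5,2) count=0: revealed 9 new [(3,1) (3,2) (3,3) (4,1) (4,2) (4,3) (5,1) (5,2) (5,3)] -> total=11

Answer: ......
.#....
......
.###..
.###..
.###.#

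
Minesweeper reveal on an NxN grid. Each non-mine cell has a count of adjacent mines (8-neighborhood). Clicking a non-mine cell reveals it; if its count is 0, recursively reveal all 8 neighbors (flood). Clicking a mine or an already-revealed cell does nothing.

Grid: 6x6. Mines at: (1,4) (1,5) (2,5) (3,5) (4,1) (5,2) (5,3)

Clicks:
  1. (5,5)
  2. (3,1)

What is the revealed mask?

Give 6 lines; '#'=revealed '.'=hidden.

Click 1 (5,5) count=0: revealed 4 new [(4,4) (4,5) (5,4) (5,5)] -> total=4
Click 2 (3,1) count=1: revealed 1 new [(3,1)] -> total=5

Answer: ......
......
......
.#....
....##
....##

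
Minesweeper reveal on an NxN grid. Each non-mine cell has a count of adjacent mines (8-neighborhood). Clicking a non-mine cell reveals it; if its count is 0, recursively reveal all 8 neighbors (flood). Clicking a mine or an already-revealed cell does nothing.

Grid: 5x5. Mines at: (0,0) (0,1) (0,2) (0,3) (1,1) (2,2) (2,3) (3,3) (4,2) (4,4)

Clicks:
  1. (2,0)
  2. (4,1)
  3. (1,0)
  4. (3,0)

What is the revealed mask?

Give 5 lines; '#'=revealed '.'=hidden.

Click 1 (2,0) count=1: revealed 1 new [(2,0)] -> total=1
Click 2 (4,1) count=1: revealed 1 new [(4,1)] -> total=2
Click 3 (1,0) count=3: revealed 1 new [(1,0)] -> total=3
Click 4 (3,0) count=0: revealed 4 new [(2,1) (3,0) (3,1) (4,0)] -> total=7

Answer: .....
#....
##...
##...
##...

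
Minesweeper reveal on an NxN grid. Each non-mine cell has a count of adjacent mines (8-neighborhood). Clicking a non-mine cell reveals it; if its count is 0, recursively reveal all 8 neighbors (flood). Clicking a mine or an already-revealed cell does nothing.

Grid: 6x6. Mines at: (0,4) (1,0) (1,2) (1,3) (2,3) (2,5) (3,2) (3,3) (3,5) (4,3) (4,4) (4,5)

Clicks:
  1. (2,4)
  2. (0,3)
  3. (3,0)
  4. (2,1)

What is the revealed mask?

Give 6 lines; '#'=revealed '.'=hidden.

Click 1 (2,4) count=5: revealed 1 new [(2,4)] -> total=1
Click 2 (0,3) count=3: revealed 1 new [(0,3)] -> total=2
Click 3 (3,0) count=0: revealed 10 new [(2,0) (2,1) (3,0) (3,1) (4,0) (4,1) (4,2) (5,0) (5,1) (5,2)] -> total=12
Click 4 (2,1) count=3: revealed 0 new [(none)] -> total=12

Answer: ...#..
......
##..#.
##....
###...
###...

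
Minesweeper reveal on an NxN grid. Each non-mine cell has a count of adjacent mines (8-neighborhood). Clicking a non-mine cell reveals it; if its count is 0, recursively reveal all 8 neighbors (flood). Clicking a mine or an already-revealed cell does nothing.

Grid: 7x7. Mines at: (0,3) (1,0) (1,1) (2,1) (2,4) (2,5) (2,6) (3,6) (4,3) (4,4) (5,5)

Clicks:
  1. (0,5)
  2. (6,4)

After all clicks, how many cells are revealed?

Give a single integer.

Answer: 7

Derivation:
Click 1 (0,5) count=0: revealed 6 new [(0,4) (0,5) (0,6) (1,4) (1,5) (1,6)] -> total=6
Click 2 (6,4) count=1: revealed 1 new [(6,4)] -> total=7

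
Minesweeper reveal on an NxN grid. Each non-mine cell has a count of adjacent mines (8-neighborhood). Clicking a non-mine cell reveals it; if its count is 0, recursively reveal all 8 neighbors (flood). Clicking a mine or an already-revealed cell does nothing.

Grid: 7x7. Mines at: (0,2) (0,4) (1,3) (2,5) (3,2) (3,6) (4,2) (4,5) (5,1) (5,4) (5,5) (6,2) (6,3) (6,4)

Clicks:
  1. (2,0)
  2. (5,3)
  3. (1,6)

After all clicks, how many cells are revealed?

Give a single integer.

Click 1 (2,0) count=0: revealed 10 new [(0,0) (0,1) (1,0) (1,1) (2,0) (2,1) (3,0) (3,1) (4,0) (4,1)] -> total=10
Click 2 (5,3) count=5: revealed 1 new [(5,3)] -> total=11
Click 3 (1,6) count=1: revealed 1 new [(1,6)] -> total=12

Answer: 12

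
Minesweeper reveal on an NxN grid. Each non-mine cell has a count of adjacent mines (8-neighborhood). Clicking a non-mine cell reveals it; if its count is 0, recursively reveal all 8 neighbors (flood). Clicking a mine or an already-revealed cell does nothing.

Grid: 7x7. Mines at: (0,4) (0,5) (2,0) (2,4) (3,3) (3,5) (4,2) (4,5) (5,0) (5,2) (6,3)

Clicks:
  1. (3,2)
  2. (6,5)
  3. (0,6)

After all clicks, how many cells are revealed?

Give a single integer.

Click 1 (3,2) count=2: revealed 1 new [(3,2)] -> total=1
Click 2 (6,5) count=0: revealed 6 new [(5,4) (5,5) (5,6) (6,4) (6,5) (6,6)] -> total=7
Click 3 (0,6) count=1: revealed 1 new [(0,6)] -> total=8

Answer: 8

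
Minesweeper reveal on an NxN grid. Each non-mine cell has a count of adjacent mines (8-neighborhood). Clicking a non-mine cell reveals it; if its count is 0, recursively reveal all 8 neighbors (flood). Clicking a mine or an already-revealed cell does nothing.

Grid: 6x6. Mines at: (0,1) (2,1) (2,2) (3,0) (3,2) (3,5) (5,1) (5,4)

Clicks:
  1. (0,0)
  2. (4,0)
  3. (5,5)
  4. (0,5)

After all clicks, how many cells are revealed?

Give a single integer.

Answer: 14

Derivation:
Click 1 (0,0) count=1: revealed 1 new [(0,0)] -> total=1
Click 2 (4,0) count=2: revealed 1 new [(4,0)] -> total=2
Click 3 (5,5) count=1: revealed 1 new [(5,5)] -> total=3
Click 4 (0,5) count=0: revealed 11 new [(0,2) (0,3) (0,4) (0,5) (1,2) (1,3) (1,4) (1,5) (2,3) (2,4) (2,5)] -> total=14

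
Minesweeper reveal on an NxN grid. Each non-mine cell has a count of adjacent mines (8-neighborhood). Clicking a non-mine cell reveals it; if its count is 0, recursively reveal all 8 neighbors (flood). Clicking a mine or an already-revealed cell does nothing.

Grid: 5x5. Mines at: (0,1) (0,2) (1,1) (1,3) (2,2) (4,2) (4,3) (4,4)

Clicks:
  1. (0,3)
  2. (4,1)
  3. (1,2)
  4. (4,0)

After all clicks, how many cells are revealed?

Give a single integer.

Click 1 (0,3) count=2: revealed 1 new [(0,3)] -> total=1
Click 2 (4,1) count=1: revealed 1 new [(4,1)] -> total=2
Click 3 (1,2) count=5: revealed 1 new [(1,2)] -> total=3
Click 4 (4,0) count=0: revealed 5 new [(2,0) (2,1) (3,0) (3,1) (4,0)] -> total=8

Answer: 8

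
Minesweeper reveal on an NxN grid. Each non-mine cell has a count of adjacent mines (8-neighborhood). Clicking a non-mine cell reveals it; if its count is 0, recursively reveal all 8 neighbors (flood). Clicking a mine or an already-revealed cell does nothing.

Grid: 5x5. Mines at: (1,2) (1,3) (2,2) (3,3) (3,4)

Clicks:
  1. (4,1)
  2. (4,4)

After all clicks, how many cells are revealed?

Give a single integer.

Answer: 13

Derivation:
Click 1 (4,1) count=0: revealed 12 new [(0,0) (0,1) (1,0) (1,1) (2,0) (2,1) (3,0) (3,1) (3,2) (4,0) (4,1) (4,2)] -> total=12
Click 2 (4,4) count=2: revealed 1 new [(4,4)] -> total=13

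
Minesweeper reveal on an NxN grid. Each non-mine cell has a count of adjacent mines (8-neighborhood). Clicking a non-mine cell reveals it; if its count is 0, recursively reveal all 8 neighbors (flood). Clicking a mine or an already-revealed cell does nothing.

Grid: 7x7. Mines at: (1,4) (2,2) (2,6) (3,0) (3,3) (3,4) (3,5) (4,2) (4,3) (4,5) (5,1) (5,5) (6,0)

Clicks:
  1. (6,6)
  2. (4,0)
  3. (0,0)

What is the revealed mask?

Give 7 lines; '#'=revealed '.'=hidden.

Answer: ####...
####...
##.....
.......
#......
.......
......#

Derivation:
Click 1 (6,6) count=1: revealed 1 new [(6,6)] -> total=1
Click 2 (4,0) count=2: revealed 1 new [(4,0)] -> total=2
Click 3 (0,0) count=0: revealed 10 new [(0,0) (0,1) (0,2) (0,3) (1,0) (1,1) (1,2) (1,3) (2,0) (2,1)] -> total=12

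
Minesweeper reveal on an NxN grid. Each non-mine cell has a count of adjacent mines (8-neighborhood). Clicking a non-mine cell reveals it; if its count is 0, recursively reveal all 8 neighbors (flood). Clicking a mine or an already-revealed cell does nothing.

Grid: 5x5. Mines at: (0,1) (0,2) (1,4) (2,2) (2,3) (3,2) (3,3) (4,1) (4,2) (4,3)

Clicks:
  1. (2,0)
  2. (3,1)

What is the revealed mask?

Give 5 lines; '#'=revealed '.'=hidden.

Answer: .....
##...
##...
##...
.....

Derivation:
Click 1 (2,0) count=0: revealed 6 new [(1,0) (1,1) (2,0) (2,1) (3,0) (3,1)] -> total=6
Click 2 (3,1) count=4: revealed 0 new [(none)] -> total=6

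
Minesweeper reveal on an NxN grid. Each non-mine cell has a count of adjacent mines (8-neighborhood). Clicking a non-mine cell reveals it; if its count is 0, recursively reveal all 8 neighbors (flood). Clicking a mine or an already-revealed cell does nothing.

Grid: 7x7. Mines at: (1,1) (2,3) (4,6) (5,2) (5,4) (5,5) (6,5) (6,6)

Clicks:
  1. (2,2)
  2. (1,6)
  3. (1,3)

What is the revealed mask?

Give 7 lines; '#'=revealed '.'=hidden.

Click 1 (2,2) count=2: revealed 1 new [(2,2)] -> total=1
Click 2 (1,6) count=0: revealed 16 new [(0,2) (0,3) (0,4) (0,5) (0,6) (1,2) (1,3) (1,4) (1,5) (1,6) (2,4) (2,5) (2,6) (3,4) (3,5) (3,6)] -> total=17
Click 3 (1,3) count=1: revealed 0 new [(none)] -> total=17

Answer: ..#####
..#####
..#.###
....###
.......
.......
.......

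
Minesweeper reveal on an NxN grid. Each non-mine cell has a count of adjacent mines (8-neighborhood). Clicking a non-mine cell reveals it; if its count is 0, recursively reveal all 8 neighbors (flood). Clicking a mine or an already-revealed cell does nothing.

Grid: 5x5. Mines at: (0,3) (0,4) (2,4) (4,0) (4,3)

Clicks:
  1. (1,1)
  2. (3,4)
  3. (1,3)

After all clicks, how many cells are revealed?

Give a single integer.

Click 1 (1,1) count=0: revealed 15 new [(0,0) (0,1) (0,2) (1,0) (1,1) (1,2) (1,3) (2,0) (2,1) (2,2) (2,3) (3,0) (3,1) (3,2) (3,3)] -> total=15
Click 2 (3,4) count=2: revealed 1 new [(3,4)] -> total=16
Click 3 (1,3) count=3: revealed 0 new [(none)] -> total=16

Answer: 16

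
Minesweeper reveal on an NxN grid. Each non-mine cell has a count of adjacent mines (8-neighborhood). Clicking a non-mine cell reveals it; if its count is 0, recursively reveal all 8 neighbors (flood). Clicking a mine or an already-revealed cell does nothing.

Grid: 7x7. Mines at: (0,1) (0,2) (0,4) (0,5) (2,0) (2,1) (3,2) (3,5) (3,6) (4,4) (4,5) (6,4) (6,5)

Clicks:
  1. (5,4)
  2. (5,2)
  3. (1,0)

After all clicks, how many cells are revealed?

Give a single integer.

Click 1 (5,4) count=4: revealed 1 new [(5,4)] -> total=1
Click 2 (5,2) count=0: revealed 14 new [(3,0) (3,1) (4,0) (4,1) (4,2) (4,3) (5,0) (5,1) (5,2) (5,3) (6,0) (6,1) (6,2) (6,3)] -> total=15
Click 3 (1,0) count=3: revealed 1 new [(1,0)] -> total=16

Answer: 16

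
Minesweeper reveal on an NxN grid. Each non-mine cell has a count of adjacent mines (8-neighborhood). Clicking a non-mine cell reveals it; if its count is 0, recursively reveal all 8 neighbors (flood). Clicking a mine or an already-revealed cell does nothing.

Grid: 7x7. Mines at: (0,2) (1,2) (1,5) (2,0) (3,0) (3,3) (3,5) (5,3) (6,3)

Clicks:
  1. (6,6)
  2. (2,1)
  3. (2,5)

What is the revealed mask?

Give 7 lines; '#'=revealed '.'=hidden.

Answer: .......
.......
.#...#.
.......
....###
....###
....###

Derivation:
Click 1 (6,6) count=0: revealed 9 new [(4,4) (4,5) (4,6) (5,4) (5,5) (5,6) (6,4) (6,5) (6,6)] -> total=9
Click 2 (2,1) count=3: revealed 1 new [(2,1)] -> total=10
Click 3 (2,5) count=2: revealed 1 new [(2,5)] -> total=11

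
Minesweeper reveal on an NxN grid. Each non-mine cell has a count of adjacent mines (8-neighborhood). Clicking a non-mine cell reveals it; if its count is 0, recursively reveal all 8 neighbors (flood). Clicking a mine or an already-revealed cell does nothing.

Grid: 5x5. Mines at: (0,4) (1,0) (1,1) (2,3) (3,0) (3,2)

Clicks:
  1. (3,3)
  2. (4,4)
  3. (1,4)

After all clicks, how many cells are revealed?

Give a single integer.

Answer: 5

Derivation:
Click 1 (3,3) count=2: revealed 1 new [(3,3)] -> total=1
Click 2 (4,4) count=0: revealed 3 new [(3,4) (4,3) (4,4)] -> total=4
Click 3 (1,4) count=2: revealed 1 new [(1,4)] -> total=5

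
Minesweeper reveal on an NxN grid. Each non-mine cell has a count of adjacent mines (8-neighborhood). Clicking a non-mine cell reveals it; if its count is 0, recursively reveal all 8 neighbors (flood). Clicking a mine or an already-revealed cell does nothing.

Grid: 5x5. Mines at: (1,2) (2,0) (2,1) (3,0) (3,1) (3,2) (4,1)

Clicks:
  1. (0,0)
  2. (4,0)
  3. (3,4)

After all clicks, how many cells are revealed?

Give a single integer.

Answer: 15

Derivation:
Click 1 (0,0) count=0: revealed 4 new [(0,0) (0,1) (1,0) (1,1)] -> total=4
Click 2 (4,0) count=3: revealed 1 new [(4,0)] -> total=5
Click 3 (3,4) count=0: revealed 10 new [(0,3) (0,4) (1,3) (1,4) (2,3) (2,4) (3,3) (3,4) (4,3) (4,4)] -> total=15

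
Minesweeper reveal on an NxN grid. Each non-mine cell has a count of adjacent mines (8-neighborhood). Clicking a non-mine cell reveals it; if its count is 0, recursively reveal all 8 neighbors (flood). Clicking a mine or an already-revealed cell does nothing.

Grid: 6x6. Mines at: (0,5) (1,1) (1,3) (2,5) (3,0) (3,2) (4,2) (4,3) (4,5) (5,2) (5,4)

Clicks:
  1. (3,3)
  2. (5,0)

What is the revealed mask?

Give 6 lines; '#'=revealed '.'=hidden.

Answer: ......
......
......
...#..
##....
##....

Derivation:
Click 1 (3,3) count=3: revealed 1 new [(3,3)] -> total=1
Click 2 (5,0) count=0: revealed 4 new [(4,0) (4,1) (5,0) (5,1)] -> total=5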